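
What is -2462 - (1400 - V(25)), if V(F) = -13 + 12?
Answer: -3863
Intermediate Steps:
V(F) = -1
-2462 - (1400 - V(25)) = -2462 - (1400 - 1*(-1)) = -2462 - (1400 + 1) = -2462 - 1*1401 = -2462 - 1401 = -3863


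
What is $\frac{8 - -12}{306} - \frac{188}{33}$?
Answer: $- \frac{9478}{1683} \approx -5.6316$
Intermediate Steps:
$\frac{8 - -12}{306} - \frac{188}{33} = \left(8 + 12\right) \frac{1}{306} - \frac{188}{33} = 20 \cdot \frac{1}{306} - \frac{188}{33} = \frac{10}{153} - \frac{188}{33} = - \frac{9478}{1683}$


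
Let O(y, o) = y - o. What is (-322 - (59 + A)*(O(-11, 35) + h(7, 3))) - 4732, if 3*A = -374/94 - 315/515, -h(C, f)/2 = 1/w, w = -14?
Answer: -81958953/33887 ≈ -2418.6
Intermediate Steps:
h(C, f) = ⅐ (h(C, f) = -2/(-14) = -2*(-1/14) = ⅐)
A = -22222/14523 (A = (-374/94 - 315/515)/3 = (-374*1/94 - 315*1/515)/3 = (-187/47 - 63/103)/3 = (⅓)*(-22222/4841) = -22222/14523 ≈ -1.5301)
(-322 - (59 + A)*(O(-11, 35) + h(7, 3))) - 4732 = (-322 - (59 - 22222/14523)*((-11 - 1*35) + ⅐)) - 4732 = (-322 - 834635*((-11 - 35) + ⅐)/14523) - 4732 = (-322 - 834635*(-46 + ⅐)/14523) - 4732 = (-322 - 834635*(-321)/(14523*7)) - 4732 = (-322 - 1*(-89305945/33887)) - 4732 = (-322 + 89305945/33887) - 4732 = 78394331/33887 - 4732 = -81958953/33887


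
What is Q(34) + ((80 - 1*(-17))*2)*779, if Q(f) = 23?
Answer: 151149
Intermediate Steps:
Q(34) + ((80 - 1*(-17))*2)*779 = 23 + ((80 - 1*(-17))*2)*779 = 23 + ((80 + 17)*2)*779 = 23 + (97*2)*779 = 23 + 194*779 = 23 + 151126 = 151149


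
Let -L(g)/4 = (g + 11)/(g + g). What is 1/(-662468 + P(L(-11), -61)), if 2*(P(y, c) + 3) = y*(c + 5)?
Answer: -1/662471 ≈ -1.5095e-6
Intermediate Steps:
L(g) = -2*(11 + g)/g (L(g) = -4*(g + 11)/(g + g) = -4*(11 + g)/(2*g) = -4*(11 + g)*1/(2*g) = -2*(11 + g)/g)
P(y, c) = -3 + y*(5 + c)/2 (P(y, c) = -3 + (y*(c + 5))/2 = -3 + (y*(5 + c))/2 = -3 + y*(5 + c)/2)
1/(-662468 + P(L(-11), -61)) = 1/(-662468 + (-3 + 5*(-2 - 22/(-11))/2 + (½)*(-61)*(-2 - 22/(-11)))) = 1/(-662468 + (-3 + 5*(-2 - 22*(-1/11))/2 + (½)*(-61)*(-2 - 22*(-1/11)))) = 1/(-662468 + (-3 + 5*(-2 + 2)/2 + (½)*(-61)*(-2 + 2))) = 1/(-662468 + (-3 + (5/2)*0 + (½)*(-61)*0)) = 1/(-662468 + (-3 + 0 + 0)) = 1/(-662468 - 3) = 1/(-662471) = -1/662471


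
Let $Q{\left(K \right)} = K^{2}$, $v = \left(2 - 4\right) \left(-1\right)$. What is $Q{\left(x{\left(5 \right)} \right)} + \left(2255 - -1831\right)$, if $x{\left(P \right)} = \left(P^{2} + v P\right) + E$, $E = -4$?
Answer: $5047$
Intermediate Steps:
$v = 2$ ($v = \left(-2\right) \left(-1\right) = 2$)
$x{\left(P \right)} = -4 + P^{2} + 2 P$ ($x{\left(P \right)} = \left(P^{2} + 2 P\right) - 4 = -4 + P^{2} + 2 P$)
$Q{\left(x{\left(5 \right)} \right)} + \left(2255 - -1831\right) = \left(-4 + 5^{2} + 2 \cdot 5\right)^{2} + \left(2255 - -1831\right) = \left(-4 + 25 + 10\right)^{2} + \left(2255 + 1831\right) = 31^{2} + 4086 = 961 + 4086 = 5047$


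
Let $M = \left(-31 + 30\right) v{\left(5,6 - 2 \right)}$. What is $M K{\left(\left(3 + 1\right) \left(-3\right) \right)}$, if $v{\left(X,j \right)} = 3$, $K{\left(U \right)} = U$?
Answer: $36$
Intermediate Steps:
$M = -3$ ($M = \left(-31 + 30\right) 3 = \left(-1\right) 3 = -3$)
$M K{\left(\left(3 + 1\right) \left(-3\right) \right)} = - 3 \left(3 + 1\right) \left(-3\right) = - 3 \cdot 4 \left(-3\right) = \left(-3\right) \left(-12\right) = 36$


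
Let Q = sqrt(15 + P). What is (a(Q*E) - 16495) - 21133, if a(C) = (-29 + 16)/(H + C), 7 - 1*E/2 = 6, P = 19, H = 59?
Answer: -125866427/3345 + 26*sqrt(34)/3345 ≈ -37628.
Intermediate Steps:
E = 2 (E = 14 - 2*6 = 14 - 12 = 2)
Q = sqrt(34) (Q = sqrt(15 + 19) = sqrt(34) ≈ 5.8309)
a(C) = -13/(59 + C) (a(C) = (-29 + 16)/(59 + C) = -13/(59 + C))
(a(Q*E) - 16495) - 21133 = (-13/(59 + sqrt(34)*2) - 16495) - 21133 = (-13/(59 + 2*sqrt(34)) - 16495) - 21133 = (-16495 - 13/(59 + 2*sqrt(34))) - 21133 = -37628 - 13/(59 + 2*sqrt(34))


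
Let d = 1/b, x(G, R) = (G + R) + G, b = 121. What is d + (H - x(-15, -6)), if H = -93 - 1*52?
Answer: -13188/121 ≈ -108.99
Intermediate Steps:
x(G, R) = R + 2*G
H = -145 (H = -93 - 52 = -145)
d = 1/121 ≈ 0.0082645
d + (H - x(-15, -6)) = 1/121 + (-145 - (-6 + 2*(-15))) = 1/121 + (-145 - (-6 - 30)) = 1/121 + (-145 - 1*(-36)) = 1/121 + (-145 + 36) = 1/121 - 109 = -13188/121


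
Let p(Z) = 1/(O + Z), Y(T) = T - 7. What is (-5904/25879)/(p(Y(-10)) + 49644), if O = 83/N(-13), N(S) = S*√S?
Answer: -188116637008176/40934982195415433083 - 6370416*I*√13/40934982195415433083 ≈ -4.5955e-6 - 5.6111e-13*I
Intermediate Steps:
N(S) = S^(3/2)
O = 83*I*√13/169 (O = 83/((-13)^(3/2)) = 83/((-13*I*√13)) = 83*(I*√13/169) = 83*I*√13/169 ≈ 1.7708*I)
Y(T) = -7 + T
p(Z) = 1/(Z + 83*I*√13/169) (p(Z) = 1/(83*I*√13/169 + Z) = 1/(Z + 83*I*√13/169))
(-5904/25879)/(p(Y(-10)) + 49644) = (-5904/25879)/(169/(169*(-7 - 10) + 83*I*√13) + 49644) = (-5904*1/25879)/(169/(169*(-17) + 83*I*√13) + 49644) = -5904/(25879*(169/(-2873 + 83*I*√13) + 49644)) = -5904/(25879*(49644 + 169/(-2873 + 83*I*√13)))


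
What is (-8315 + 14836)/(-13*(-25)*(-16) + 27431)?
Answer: 6521/22231 ≈ 0.29333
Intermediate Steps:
(-8315 + 14836)/(-13*(-25)*(-16) + 27431) = 6521/(325*(-16) + 27431) = 6521/(-5200 + 27431) = 6521/22231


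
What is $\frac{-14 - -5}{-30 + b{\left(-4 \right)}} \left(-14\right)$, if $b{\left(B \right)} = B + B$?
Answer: $- \frac{63}{19} \approx -3.3158$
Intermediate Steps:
$b{\left(B \right)} = 2 B$
$\frac{-14 - -5}{-30 + b{\left(-4 \right)}} \left(-14\right) = \frac{-14 - -5}{-30 + 2 \left(-4\right)} \left(-14\right) = \frac{-14 + 5}{-30 - 8} \left(-14\right) = - \frac{9}{-38} \left(-14\right) = \left(-9\right) \left(- \frac{1}{38}\right) \left(-14\right) = \frac{9}{38} \left(-14\right) = - \frac{63}{19}$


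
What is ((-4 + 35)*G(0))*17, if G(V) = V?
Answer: 0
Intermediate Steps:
((-4 + 35)*G(0))*17 = ((-4 + 35)*0)*17 = (31*0)*17 = 0*17 = 0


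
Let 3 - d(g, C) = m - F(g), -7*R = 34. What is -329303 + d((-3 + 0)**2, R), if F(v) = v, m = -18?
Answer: -329273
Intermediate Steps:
R = -34/7 (R = -1/7*34 = -34/7 ≈ -4.8571)
d(g, C) = 21 + g (d(g, C) = 3 - (-18 - g) = 3 + (18 + g) = 21 + g)
-329303 + d((-3 + 0)**2, R) = -329303 + (21 + (-3 + 0)**2) = -329303 + (21 + (-3)**2) = -329303 + (21 + 9) = -329303 + 30 = -329273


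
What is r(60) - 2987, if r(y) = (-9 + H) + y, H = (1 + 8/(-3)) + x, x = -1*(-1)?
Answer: -8810/3 ≈ -2936.7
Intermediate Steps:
x = 1
H = -⅔ (H = (1 + 8/(-3)) + 1 = (1 + 8*(-⅓)) + 1 = (1 - 8/3) + 1 = -5/3 + 1 = -⅔ ≈ -0.66667)
r(y) = -29/3 + y (r(y) = (-9 - ⅔) + y = -29/3 + y)
r(60) - 2987 = (-29/3 + 60) - 2987 = 151/3 - 2987 = -8810/3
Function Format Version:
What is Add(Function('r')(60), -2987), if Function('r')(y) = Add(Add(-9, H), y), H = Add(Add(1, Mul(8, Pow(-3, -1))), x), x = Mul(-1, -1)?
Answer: Rational(-8810, 3) ≈ -2936.7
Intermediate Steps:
x = 1
H = Rational(-2, 3) (H = Add(Add(1, Mul(8, Pow(-3, -1))), 1) = Add(Add(1, Mul(8, Rational(-1, 3))), 1) = Add(Add(1, Rational(-8, 3)), 1) = Add(Rational(-5, 3), 1) = Rational(-2, 3) ≈ -0.66667)
Function('r')(y) = Add(Rational(-29, 3), y) (Function('r')(y) = Add(Add(-9, Rational(-2, 3)), y) = Add(Rational(-29, 3), y))
Add(Function('r')(60), -2987) = Add(Add(Rational(-29, 3), 60), -2987) = Add(Rational(151, 3), -2987) = Rational(-8810, 3)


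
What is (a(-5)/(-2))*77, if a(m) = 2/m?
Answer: 77/5 ≈ 15.400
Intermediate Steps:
(a(-5)/(-2))*77 = ((2/(-5))/(-2))*77 = ((2*(-⅕))*(-½))*77 = -⅖*(-½)*77 = (⅕)*77 = 77/5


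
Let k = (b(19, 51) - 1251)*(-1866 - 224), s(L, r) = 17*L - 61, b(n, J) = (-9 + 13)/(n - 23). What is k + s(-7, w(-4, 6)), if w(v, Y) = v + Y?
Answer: 2616500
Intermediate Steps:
b(n, J) = 4/(-23 + n)
w(v, Y) = Y + v
s(L, r) = -61 + 17*L
k = 2616680 (k = (4/(-23 + 19) - 1251)*(-1866 - 224) = (4/(-4) - 1251)*(-2090) = (4*(-1/4) - 1251)*(-2090) = (-1 - 1251)*(-2090) = -1252*(-2090) = 2616680)
k + s(-7, w(-4, 6)) = 2616680 + (-61 + 17*(-7)) = 2616680 + (-61 - 119) = 2616680 - 180 = 2616500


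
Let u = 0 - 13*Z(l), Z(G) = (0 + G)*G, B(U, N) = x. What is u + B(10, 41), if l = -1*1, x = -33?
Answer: -46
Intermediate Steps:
B(U, N) = -33
l = -1
Z(G) = G² (Z(G) = G*G = G²)
u = -13 (u = 0 - 13*(-1)² = 0 - 13*1 = 0 - 13 = -13)
u + B(10, 41) = -13 - 33 = -46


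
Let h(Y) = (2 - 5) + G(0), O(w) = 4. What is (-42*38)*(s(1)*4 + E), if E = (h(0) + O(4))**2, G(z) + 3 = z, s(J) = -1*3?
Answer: 12768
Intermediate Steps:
s(J) = -3
G(z) = -3 + z
h(Y) = -6 (h(Y) = (2 - 5) + (-3 + 0) = -3 - 3 = -6)
E = 4 (E = (-6 + 4)**2 = (-2)**2 = 4)
(-42*38)*(s(1)*4 + E) = (-42*38)*(-3*4 + 4) = -1596*(-12 + 4) = -1596*(-8) = 12768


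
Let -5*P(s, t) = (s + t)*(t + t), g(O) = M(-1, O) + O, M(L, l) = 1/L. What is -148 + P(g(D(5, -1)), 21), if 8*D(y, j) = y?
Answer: -1285/4 ≈ -321.25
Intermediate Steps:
D(y, j) = y/8
g(O) = -1 + O (g(O) = 1/(-1) + O = -1 + O)
P(s, t) = -2*t*(s + t)/5 (P(s, t) = -(s + t)*(t + t)/5 = -(s + t)*2*t/5 = -2*t*(s + t)/5)
-148 + P(g(D(5, -1)), 21) = -148 - ⅖*21*((-1 + (⅛)*5) + 21) = -148 - ⅖*21*((-1 + 5/8) + 21) = -148 - ⅖*21*(-3/8 + 21) = -148 - ⅖*21*165/8 = -148 - 693/4 = -1285/4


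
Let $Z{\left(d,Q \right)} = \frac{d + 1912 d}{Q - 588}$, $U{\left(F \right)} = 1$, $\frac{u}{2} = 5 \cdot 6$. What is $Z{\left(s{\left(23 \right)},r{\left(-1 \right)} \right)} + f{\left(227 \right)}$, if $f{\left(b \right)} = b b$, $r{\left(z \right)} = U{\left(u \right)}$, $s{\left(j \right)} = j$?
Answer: $\frac{30203524}{587} \approx 51454.0$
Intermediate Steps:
$u = 60$ ($u = 2 \cdot 5 \cdot 6 = 2 \cdot 30 = 60$)
$r{\left(z \right)} = 1$
$Z{\left(d,Q \right)} = \frac{1913 d}{-588 + Q}$
$f{\left(b \right)} = b^{2}$
$Z{\left(s{\left(23 \right)},r{\left(-1 \right)} \right)} + f{\left(227 \right)} = 1913 \cdot 23 \frac{1}{-588 + 1} + 227^{2} = 1913 \cdot 23 \frac{1}{-587} + 51529 = 1913 \cdot 23 \left(- \frac{1}{587}\right) + 51529 = - \frac{43999}{587} + 51529 = \frac{30203524}{587}$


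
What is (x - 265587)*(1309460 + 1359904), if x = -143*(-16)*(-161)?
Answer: -1692256654620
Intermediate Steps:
x = -368368 (x = 2288*(-161) = -368368)
(x - 265587)*(1309460 + 1359904) = (-368368 - 265587)*(1309460 + 1359904) = -633955*2669364 = -1692256654620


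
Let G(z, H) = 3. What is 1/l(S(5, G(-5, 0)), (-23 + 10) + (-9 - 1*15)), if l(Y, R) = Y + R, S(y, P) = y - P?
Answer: -1/35 ≈ -0.028571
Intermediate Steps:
l(Y, R) = R + Y
1/l(S(5, G(-5, 0)), (-23 + 10) + (-9 - 1*15)) = 1/(((-23 + 10) + (-9 - 1*15)) + (5 - 1*3)) = 1/((-13 + (-9 - 15)) + (5 - 3)) = 1/((-13 - 24) + 2) = 1/(-37 + 2) = 1/(-35) = -1/35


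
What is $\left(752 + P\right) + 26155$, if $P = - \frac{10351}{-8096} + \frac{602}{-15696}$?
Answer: $\frac{19428179941}{722016} \approx 26908.0$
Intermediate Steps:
$P = \frac{895429}{722016}$ ($P = \left(-10351\right) \left(- \frac{1}{8096}\right) + 602 \left(- \frac{1}{15696}\right) = \frac{941}{736} - \frac{301}{7848} = \frac{895429}{722016} \approx 1.2402$)
$\left(752 + P\right) + 26155 = \left(752 + \frac{895429}{722016}\right) + 26155 = \frac{543851461}{722016} + 26155 = \frac{19428179941}{722016}$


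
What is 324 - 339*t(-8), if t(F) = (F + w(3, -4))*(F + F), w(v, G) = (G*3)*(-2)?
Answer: 87108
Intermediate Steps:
w(v, G) = -6*G (w(v, G) = (3*G)*(-2) = -6*G)
t(F) = 2*F*(24 + F) (t(F) = (F - 6*(-4))*(F + F) = (F + 24)*(2*F) = (24 + F)*(2*F) = 2*F*(24 + F))
324 - 339*t(-8) = 324 - 678*(-8)*(24 - 8) = 324 - 678*(-8)*16 = 324 - 339*(-256) = 324 + 86784 = 87108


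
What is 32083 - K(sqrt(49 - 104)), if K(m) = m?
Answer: 32083 - I*sqrt(55) ≈ 32083.0 - 7.4162*I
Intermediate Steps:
32083 - K(sqrt(49 - 104)) = 32083 - sqrt(49 - 104) = 32083 - sqrt(-55) = 32083 - I*sqrt(55)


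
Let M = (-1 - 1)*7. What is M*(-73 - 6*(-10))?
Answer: 182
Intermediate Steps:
M = -14 (M = -2*7 = -14)
M*(-73 - 6*(-10)) = -14*(-73 - 6*(-10)) = -14*(-73 + 60) = -14*(-13) = 182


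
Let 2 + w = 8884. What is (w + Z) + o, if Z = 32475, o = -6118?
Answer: 35239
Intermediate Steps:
w = 8882 (w = -2 + 8884 = 8882)
(w + Z) + o = (8882 + 32475) - 6118 = 41357 - 6118 = 35239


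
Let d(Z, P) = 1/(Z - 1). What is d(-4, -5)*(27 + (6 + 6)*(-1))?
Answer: -3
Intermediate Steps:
d(Z, P) = 1/(-1 + Z)
d(-4, -5)*(27 + (6 + 6)*(-1)) = (27 + (6 + 6)*(-1))/(-1 - 4) = (27 + 12*(-1))/(-5) = -(27 - 12)/5 = -1/5*15 = -3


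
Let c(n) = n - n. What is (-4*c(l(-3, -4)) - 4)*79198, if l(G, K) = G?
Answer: -316792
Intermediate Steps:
c(n) = 0
(-4*c(l(-3, -4)) - 4)*79198 = (-4*0 - 4)*79198 = (0 - 4)*79198 = -4*79198 = -316792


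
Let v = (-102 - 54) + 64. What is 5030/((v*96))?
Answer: -2515/4416 ≈ -0.56952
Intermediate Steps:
v = -92 (v = -156 + 64 = -92)
5030/((v*96)) = 5030/((-92*96)) = 5030/(-8832) = 5030*(-1/8832) = -2515/4416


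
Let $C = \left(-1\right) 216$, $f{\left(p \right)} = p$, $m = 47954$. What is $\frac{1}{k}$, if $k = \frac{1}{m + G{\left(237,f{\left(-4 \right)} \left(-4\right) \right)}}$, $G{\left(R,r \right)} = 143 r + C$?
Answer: $50026$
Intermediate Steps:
$C = -216$
$G{\left(R,r \right)} = -216 + 143 r$ ($G{\left(R,r \right)} = 143 r - 216 = -216 + 143 r$)
$k = \frac{1}{50026}$ ($k = \frac{1}{47954 - \left(216 - 143 \left(\left(-4\right) \left(-4\right)\right)\right)} = \frac{1}{47954 + \left(-216 + 143 \cdot 16\right)} = \frac{1}{47954 + \left(-216 + 2288\right)} = \frac{1}{47954 + 2072} = \frac{1}{50026} \approx 1.999 \cdot 10^{-5}$)
$\frac{1}{k} = \frac{1}{\frac{1}{50026}} = 50026$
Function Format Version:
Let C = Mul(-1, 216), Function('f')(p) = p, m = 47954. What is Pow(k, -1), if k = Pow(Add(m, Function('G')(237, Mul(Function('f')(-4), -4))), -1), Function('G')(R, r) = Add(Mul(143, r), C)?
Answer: 50026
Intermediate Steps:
C = -216
Function('G')(R, r) = Add(-216, Mul(143, r)) (Function('G')(R, r) = Add(Mul(143, r), -216) = Add(-216, Mul(143, r)))
k = Rational(1, 50026) (k = Pow(Add(47954, Add(-216, Mul(143, Mul(-4, -4)))), -1) = Pow(Add(47954, Add(-216, Mul(143, 16))), -1) = Pow(Add(47954, Add(-216, 2288)), -1) = Pow(Add(47954, 2072), -1) = Pow(50026, -1) = Rational(1, 50026) ≈ 1.9990e-5)
Pow(k, -1) = Pow(Rational(1, 50026), -1) = 50026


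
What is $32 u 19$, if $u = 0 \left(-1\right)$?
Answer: $0$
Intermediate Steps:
$u = 0$
$32 u 19 = 32 \cdot 0 \cdot 19 = 0 \cdot 19 = 0$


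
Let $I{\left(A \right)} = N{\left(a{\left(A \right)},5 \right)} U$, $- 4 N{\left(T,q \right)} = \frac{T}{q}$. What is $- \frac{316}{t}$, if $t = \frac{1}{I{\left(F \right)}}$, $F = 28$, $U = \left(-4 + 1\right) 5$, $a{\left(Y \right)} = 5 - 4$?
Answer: $-237$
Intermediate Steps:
$a{\left(Y \right)} = 1$ ($a{\left(Y \right)} = 5 - 4 = 1$)
$U = -15$ ($U = \left(-3\right) 5 = -15$)
$N{\left(T,q \right)} = - \frac{T}{4 q}$ ($N{\left(T,q \right)} = - \frac{T \frac{1}{q}}{4} = - \frac{T}{4 q}$)
$I{\left(A \right)} = \frac{3}{4}$ ($I{\left(A \right)} = \left(- \frac{1}{4}\right) 1 \cdot \frac{1}{5} \left(-15\right) = \left(- \frac{1}{20}\right) \left(-15\right) = \frac{3}{4}$)
$t = \frac{4}{3}$ ($t = \frac{1}{\frac{3}{4}} = \frac{4}{3} \approx 1.3333$)
$- \frac{316}{t} = - \frac{316}{\frac{4}{3}} = \left(-316\right) \frac{3}{4} = -237$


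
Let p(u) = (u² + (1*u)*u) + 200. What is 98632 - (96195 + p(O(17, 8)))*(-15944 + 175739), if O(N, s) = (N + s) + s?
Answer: -15751373903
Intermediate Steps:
O(N, s) = N + 2*s
p(u) = 200 + 2*u² (p(u) = (u² + u*u) + 200 = (u² + u²) + 200 = 2*u² + 200 = 200 + 2*u²)
98632 - (96195 + p(O(17, 8)))*(-15944 + 175739) = 98632 - (96195 + (200 + 2*(17 + 2*8)²))*(-15944 + 175739) = 98632 - (96195 + (200 + 2*(17 + 16)²))*159795 = 98632 - (96195 + (200 + 2*33²))*159795 = 98632 - (96195 + (200 + 2*1089))*159795 = 98632 - (96195 + (200 + 2178))*159795 = 98632 - (96195 + 2378)*159795 = 98632 - 98573*159795 = 98632 - 1*15751472535 = 98632 - 15751472535 = -15751373903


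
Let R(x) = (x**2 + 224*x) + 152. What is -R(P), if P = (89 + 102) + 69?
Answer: -125992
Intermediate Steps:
P = 260 (P = 191 + 69 = 260)
R(x) = 152 + x**2 + 224*x
-R(P) = -(152 + 260**2 + 224*260) = -(152 + 67600 + 58240) = -1*125992 = -125992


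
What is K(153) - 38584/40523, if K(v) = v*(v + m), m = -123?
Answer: 26565998/5789 ≈ 4589.0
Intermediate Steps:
K(v) = v*(-123 + v) (K(v) = v*(v - 123) = v*(-123 + v))
K(153) - 38584/40523 = 153*(-123 + 153) - 38584/40523 = 153*30 - 38584/40523 = 4590 - 1*5512/5789 = 4590 - 5512/5789 = 26565998/5789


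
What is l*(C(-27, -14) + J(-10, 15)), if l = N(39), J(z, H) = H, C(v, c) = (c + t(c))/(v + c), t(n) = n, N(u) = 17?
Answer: 10931/41 ≈ 266.61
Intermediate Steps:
C(v, c) = 2*c/(c + v) (C(v, c) = (c + c)/(v + c) = (2*c)/(c + v) = 2*c/(c + v))
l = 17
l*(C(-27, -14) + J(-10, 15)) = 17*(2*(-14)/(-14 - 27) + 15) = 17*(2*(-14)/(-41) + 15) = 17*(2*(-14)*(-1/41) + 15) = 17*(28/41 + 15) = 17*(643/41) = 10931/41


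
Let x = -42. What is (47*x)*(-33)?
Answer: 65142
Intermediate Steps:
(47*x)*(-33) = (47*(-42))*(-33) = -1974*(-33) = 65142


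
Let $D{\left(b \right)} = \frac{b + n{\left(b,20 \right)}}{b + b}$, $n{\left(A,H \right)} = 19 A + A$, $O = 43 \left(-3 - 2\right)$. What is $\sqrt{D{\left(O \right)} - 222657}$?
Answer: $\frac{3 i \sqrt{98954}}{2} \approx 471.85 i$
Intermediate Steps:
$O = -215$ ($O = 43 \left(-5\right) = -215$)
$n{\left(A,H \right)} = 20 A$
$D{\left(b \right)} = \frac{21}{2}$ ($D{\left(b \right)} = \frac{b + 20 b}{b + b} = \frac{21 b}{2 b} = 21 b \frac{1}{2 b} = \frac{21}{2}$)
$\sqrt{D{\left(O \right)} - 222657} = \sqrt{\frac{21}{2} - 222657} = \sqrt{- \frac{445293}{2}} = \frac{3 i \sqrt{98954}}{2}$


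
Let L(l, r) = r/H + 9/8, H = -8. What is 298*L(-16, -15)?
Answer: 894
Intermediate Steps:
L(l, r) = 9/8 - r/8 (L(l, r) = r/(-8) + 9/8 = r*(-1/8) + 9*(1/8) = -r/8 + 9/8 = 9/8 - r/8)
298*L(-16, -15) = 298*(9/8 - 1/8*(-15)) = 298*(9/8 + 15/8) = 298*3 = 894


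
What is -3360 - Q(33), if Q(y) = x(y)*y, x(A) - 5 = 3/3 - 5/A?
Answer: -3553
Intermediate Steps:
x(A) = 6 - 5/A (x(A) = 5 + (3/3 - 5/A) = 5 + (3*(1/3) - 5/A) = 5 + (1 - 5/A) = 6 - 5/A)
Q(y) = y*(6 - 5/y) (Q(y) = (6 - 5/y)*y = y*(6 - 5/y))
-3360 - Q(33) = -3360 - (-5 + 6*33) = -3360 - (-5 + 198) = -3360 - 1*193 = -3360 - 193 = -3553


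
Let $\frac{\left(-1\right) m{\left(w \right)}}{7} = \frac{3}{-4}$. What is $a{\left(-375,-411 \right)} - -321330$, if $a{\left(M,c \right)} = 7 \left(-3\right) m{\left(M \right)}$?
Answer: $\frac{1284879}{4} \approx 3.2122 \cdot 10^{5}$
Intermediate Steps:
$m{\left(w \right)} = \frac{21}{4}$ ($m{\left(w \right)} = - 7 \frac{3}{-4} = - 7 \cdot 3 \left(- \frac{1}{4}\right) = \left(-7\right) \left(- \frac{3}{4}\right) = \frac{21}{4}$)
$a{\left(M,c \right)} = - \frac{441}{4}$ ($a{\left(M,c \right)} = 7 \left(-3\right) \frac{21}{4} = \left(-21\right) \frac{21}{4} = - \frac{441}{4}$)
$a{\left(-375,-411 \right)} - -321330 = - \frac{441}{4} - -321330 = - \frac{441}{4} + 321330 = \frac{1284879}{4}$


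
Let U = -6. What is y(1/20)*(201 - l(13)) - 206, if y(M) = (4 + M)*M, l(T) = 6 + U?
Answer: -66119/400 ≈ -165.30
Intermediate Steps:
l(T) = 0 (l(T) = 6 - 6 = 0)
y(M) = M*(4 + M)
y(1/20)*(201 - l(13)) - 206 = ((4 + 1/20)/20)*(201 - 1*0) - 206 = ((4 + 1/20)/20)*(201 + 0) - 206 = ((1/20)*(81/20))*201 - 206 = (81/400)*201 - 206 = 16281/400 - 206 = -66119/400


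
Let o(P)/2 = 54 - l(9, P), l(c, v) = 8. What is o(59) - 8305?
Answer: -8213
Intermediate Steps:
o(P) = 92 (o(P) = 2*(54 - 1*8) = 2*(54 - 8) = 2*46 = 92)
o(59) - 8305 = 92 - 8305 = -8213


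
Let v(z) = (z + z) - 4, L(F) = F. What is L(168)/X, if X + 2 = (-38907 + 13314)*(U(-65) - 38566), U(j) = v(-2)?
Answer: 42/246806095 ≈ 1.7017e-7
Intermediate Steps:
v(z) = -4 + 2*z (v(z) = 2*z - 4 = -4 + 2*z)
U(j) = -8 (U(j) = -4 + 2*(-2) = -4 - 4 = -8)
X = 987224380 (X = -2 + (-38907 + 13314)*(-8 - 38566) = -2 - 25593*(-38574) = -2 + 987224382 = 987224380)
L(168)/X = 168/987224380 = 168*(1/987224380) = 42/246806095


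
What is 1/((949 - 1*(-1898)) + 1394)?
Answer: 1/4241 ≈ 0.00023579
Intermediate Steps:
1/((949 - 1*(-1898)) + 1394) = 1/((949 + 1898) + 1394) = 1/(2847 + 1394) = 1/4241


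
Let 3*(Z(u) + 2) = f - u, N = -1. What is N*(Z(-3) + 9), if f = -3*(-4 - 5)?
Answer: -17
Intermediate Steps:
f = 27 (f = -3*(-9) = 27)
Z(u) = 7 - u/3 (Z(u) = -2 + (27 - u)/3 = -2 + (9 - u/3) = 7 - u/3)
N*(Z(-3) + 9) = -((7 - 1/3*(-3)) + 9) = -((7 + 1) + 9) = -(8 + 9) = -1*17 = -17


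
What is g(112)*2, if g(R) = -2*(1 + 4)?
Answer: -20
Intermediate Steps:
g(R) = -10 (g(R) = -2*5 = -10)
g(112)*2 = -10*2 = -20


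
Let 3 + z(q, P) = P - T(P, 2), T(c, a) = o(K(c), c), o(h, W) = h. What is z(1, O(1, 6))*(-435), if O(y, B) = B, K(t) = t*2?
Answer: 3915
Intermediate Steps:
K(t) = 2*t
T(c, a) = 2*c
z(q, P) = -3 - P (z(q, P) = -3 + (P - 2*P) = -3 - P)
z(1, O(1, 6))*(-435) = (-3 - 1*6)*(-435) = (-3 - 6)*(-435) = -9*(-435) = 3915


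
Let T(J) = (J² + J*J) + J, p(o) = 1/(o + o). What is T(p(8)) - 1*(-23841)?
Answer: 3051657/128 ≈ 23841.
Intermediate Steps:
p(o) = 1/(2*o)
T(J) = J + 2*J² (T(J) = (J² + J²) + J = 2*J² + J = J + 2*J²)
T(p(8)) - 1*(-23841) = ((½)/8)*(1 + 2*((½)/8)) - 1*(-23841) = ((½)*(⅛))*(1 + 2*((½)*(⅛))) + 23841 = (1 + 2*(1/16))/16 + 23841 = (1 + ⅛)/16 + 23841 = (1/16)*(9/8) + 23841 = 9/128 + 23841 = 3051657/128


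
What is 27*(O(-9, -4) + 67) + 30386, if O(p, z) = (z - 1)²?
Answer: 32870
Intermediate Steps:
O(p, z) = (-1 + z)²
27*(O(-9, -4) + 67) + 30386 = 27*((-1 - 4)² + 67) + 30386 = 27*((-5)² + 67) + 30386 = 27*(25 + 67) + 30386 = 27*92 + 30386 = 2484 + 30386 = 32870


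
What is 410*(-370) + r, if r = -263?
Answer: -151963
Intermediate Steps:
410*(-370) + r = 410*(-370) - 263 = -151700 - 263 = -151963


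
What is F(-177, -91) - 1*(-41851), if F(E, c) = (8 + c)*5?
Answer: 41436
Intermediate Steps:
F(E, c) = 40 + 5*c
F(-177, -91) - 1*(-41851) = (40 + 5*(-91)) - 1*(-41851) = (40 - 455) + 41851 = -415 + 41851 = 41436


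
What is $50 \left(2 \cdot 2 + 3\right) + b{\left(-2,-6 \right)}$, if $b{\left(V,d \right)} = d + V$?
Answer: $342$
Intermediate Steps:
$b{\left(V,d \right)} = V + d$
$50 \left(2 \cdot 2 + 3\right) + b{\left(-2,-6 \right)} = 50 \left(2 \cdot 2 + 3\right) - 8 = 50 \left(4 + 3\right) - 8 = 50 \cdot 7 - 8 = 350 - 8 = 342$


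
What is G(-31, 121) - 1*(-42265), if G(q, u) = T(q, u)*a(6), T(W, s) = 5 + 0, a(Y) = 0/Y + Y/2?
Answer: 42280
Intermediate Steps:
a(Y) = Y/2 (a(Y) = 0 + Y*(1/2) = 0 + Y/2 = Y/2)
T(W, s) = 5
G(q, u) = 15 (G(q, u) = 5*((1/2)*6) = 5*3 = 15)
G(-31, 121) - 1*(-42265) = 15 - 1*(-42265) = 15 + 42265 = 42280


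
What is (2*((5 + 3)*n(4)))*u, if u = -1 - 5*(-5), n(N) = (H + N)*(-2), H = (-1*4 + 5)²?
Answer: -3840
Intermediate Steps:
H = 1 (H = (-4 + 5)² = 1² = 1)
n(N) = -2 - 2*N (n(N) = (1 + N)*(-2) = -2 - 2*N)
u = 24 (u = -1 + 25 = 24)
(2*((5 + 3)*n(4)))*u = (2*((5 + 3)*(-2 - 2*4)))*24 = (2*(8*(-2 - 8)))*24 = (2*(8*(-10)))*24 = (2*(-80))*24 = -160*24 = -3840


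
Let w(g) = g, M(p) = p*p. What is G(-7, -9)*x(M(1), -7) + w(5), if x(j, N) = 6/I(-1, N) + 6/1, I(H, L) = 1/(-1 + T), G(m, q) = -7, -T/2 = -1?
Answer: -79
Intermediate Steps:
T = 2 (T = -2*(-1) = 2)
M(p) = p²
I(H, L) = 1 (I(H, L) = 1/(-1 + 2) = 1/1 = 1)
x(j, N) = 12 (x(j, N) = 6/1 + 6/1 = 6*1 + 6*1 = 6 + 6 = 12)
G(-7, -9)*x(M(1), -7) + w(5) = -7*12 + 5 = -84 + 5 = -79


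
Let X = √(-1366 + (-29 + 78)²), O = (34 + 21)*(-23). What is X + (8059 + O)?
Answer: 6794 + 3*√115 ≈ 6826.2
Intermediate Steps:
O = -1265 (O = 55*(-23) = -1265)
X = 3*√115 (X = √(-1366 + 49²) = √(-1366 + 2401) = √1035 = 3*√115 ≈ 32.171)
X + (8059 + O) = 3*√115 + (8059 - 1265) = 3*√115 + 6794 = 6794 + 3*√115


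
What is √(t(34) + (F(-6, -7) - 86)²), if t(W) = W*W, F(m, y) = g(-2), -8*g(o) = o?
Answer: √136145/4 ≈ 92.245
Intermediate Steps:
g(o) = -o/8
F(m, y) = ¼ (F(m, y) = -⅛*(-2) = ¼)
t(W) = W²
√(t(34) + (F(-6, -7) - 86)²) = √(34² + (¼ - 86)²) = √(1156 + (-343/4)²) = √(1156 + 117649/16) = √(136145/16) = √136145/4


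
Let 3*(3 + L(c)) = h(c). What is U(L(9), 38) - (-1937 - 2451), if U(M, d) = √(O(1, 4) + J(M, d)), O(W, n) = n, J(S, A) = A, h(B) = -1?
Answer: 4388 + √42 ≈ 4394.5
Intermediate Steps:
L(c) = -10/3 (L(c) = -3 + (⅓)*(-1) = -3 - ⅓ = -10/3)
U(M, d) = √(4 + d)
U(L(9), 38) - (-1937 - 2451) = √(4 + 38) - (-1937 - 2451) = √42 - 1*(-4388) = √42 + 4388 = 4388 + √42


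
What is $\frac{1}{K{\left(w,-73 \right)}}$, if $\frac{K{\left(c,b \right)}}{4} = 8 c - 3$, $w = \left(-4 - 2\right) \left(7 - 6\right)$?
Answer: $- \frac{1}{204} \approx -0.004902$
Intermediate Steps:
$w = -6$ ($w = \left(-6\right) 1 = -6$)
$K{\left(c,b \right)} = -12 + 32 c$ ($K{\left(c,b \right)} = 4 \left(8 c - 3\right) = 4 \left(-3 + 8 c\right) = -12 + 32 c$)
$\frac{1}{K{\left(w,-73 \right)}} = \frac{1}{-12 + 32 \left(-6\right)} = \frac{1}{-12 - 192} = \frac{1}{-204} = - \frac{1}{204}$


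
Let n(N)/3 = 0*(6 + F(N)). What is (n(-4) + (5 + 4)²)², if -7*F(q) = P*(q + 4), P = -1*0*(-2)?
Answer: 6561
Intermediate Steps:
P = 0 (P = 0*(-2) = 0)
F(q) = 0 (F(q) = -0*(q + 4) = -0*(4 + q) = -⅐*0 = 0)
n(N) = 0 (n(N) = 3*(0*(6 + 0)) = 3*(0*6) = 3*0 = 0)
(n(-4) + (5 + 4)²)² = (0 + (5 + 4)²)² = (0 + 9²)² = (0 + 81)² = 81² = 6561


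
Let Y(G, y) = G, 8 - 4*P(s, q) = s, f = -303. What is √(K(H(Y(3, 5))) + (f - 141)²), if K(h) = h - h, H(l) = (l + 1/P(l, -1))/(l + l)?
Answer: 444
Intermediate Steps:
P(s, q) = 2 - s/4
H(l) = (l + 1/(2 - l/4))/(2*l) (H(l) = (l + 1/(2 - l/4))/(l + l) = (l + 1/(2 - l/4))/((2*l)) = (l + 1/(2 - l/4))*(1/(2*l)) = (l + 1/(2 - l/4))/(2*l))
K(h) = 0
√(K(H(Y(3, 5))) + (f - 141)²) = √(0 + (-303 - 141)²) = √(0 + (-444)²) = √(0 + 197136) = √197136 = 444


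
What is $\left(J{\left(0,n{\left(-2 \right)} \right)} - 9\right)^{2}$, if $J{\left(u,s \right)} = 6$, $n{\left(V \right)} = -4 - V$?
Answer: $9$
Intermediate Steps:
$\left(J{\left(0,n{\left(-2 \right)} \right)} - 9\right)^{2} = \left(6 - 9\right)^{2} = \left(-3\right)^{2} = 9$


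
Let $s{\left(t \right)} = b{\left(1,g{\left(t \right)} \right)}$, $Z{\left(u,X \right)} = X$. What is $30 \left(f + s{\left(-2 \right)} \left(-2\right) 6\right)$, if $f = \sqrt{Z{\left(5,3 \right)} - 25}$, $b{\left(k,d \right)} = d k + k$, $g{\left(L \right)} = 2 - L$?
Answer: $-1800 + 30 i \sqrt{22} \approx -1800.0 + 140.71 i$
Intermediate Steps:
$b{\left(k,d \right)} = k + d k$
$s{\left(t \right)} = 3 - t$ ($s{\left(t \right)} = 1 \left(1 - \left(-2 + t\right)\right) = 1 \left(3 - t\right) = 3 - t$)
$f = i \sqrt{22}$ ($f = \sqrt{3 - 25} = \sqrt{-22} = i \sqrt{22} \approx 4.6904 i$)
$30 \left(f + s{\left(-2 \right)} \left(-2\right) 6\right) = 30 \left(i \sqrt{22} + \left(3 - -2\right) \left(-2\right) 6\right) = 30 \left(i \sqrt{22} + \left(3 + 2\right) \left(-2\right) 6\right) = 30 \left(i \sqrt{22} + 5 \left(-2\right) 6\right) = 30 \left(i \sqrt{22} - 60\right) = 30 \left(-60 + i \sqrt{22}\right) = -1800 + 30 i \sqrt{22}$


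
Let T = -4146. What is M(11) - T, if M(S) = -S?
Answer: 4135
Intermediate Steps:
M(11) - T = -1*11 - 1*(-4146) = -11 + 4146 = 4135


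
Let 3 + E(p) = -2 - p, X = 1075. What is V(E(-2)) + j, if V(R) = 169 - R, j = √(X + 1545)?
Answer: 172 + 2*√655 ≈ 223.19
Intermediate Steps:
j = 2*√655 (j = √(1075 + 1545) = √2620 = 2*√655 ≈ 51.186)
E(p) = -5 - p (E(p) = -3 + (-2 - p) = -5 - p)
V(E(-2)) + j = (169 - (-5 - 1*(-2))) + 2*√655 = (169 - (-5 + 2)) + 2*√655 = (169 - 1*(-3)) + 2*√655 = (169 + 3) + 2*√655 = 172 + 2*√655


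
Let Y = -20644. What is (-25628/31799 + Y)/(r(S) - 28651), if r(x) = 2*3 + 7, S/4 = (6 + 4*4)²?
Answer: 328242092/455329881 ≈ 0.72089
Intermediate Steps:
S = 1936 (S = 4*(6 + 4*4)² = 4*(6 + 16)² = 4*22² = 4*484 = 1936)
r(x) = 13 (r(x) = 6 + 7 = 13)
(-25628/31799 + Y)/(r(S) - 28651) = (-25628/31799 - 20644)/(13 - 28651) = (-25628*1/31799 - 20644)/(-28638) = (-25628/31799 - 20644)*(-1/28638) = -656484184/31799*(-1/28638) = 328242092/455329881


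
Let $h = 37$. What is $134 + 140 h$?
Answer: $5314$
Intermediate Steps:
$134 + 140 h = 134 + 140 \cdot 37 = 134 + 5180 = 5314$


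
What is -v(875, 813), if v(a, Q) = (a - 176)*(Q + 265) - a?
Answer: -752647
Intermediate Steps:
v(a, Q) = -a + (-176 + a)*(265 + Q) (v(a, Q) = (-176 + a)*(265 + Q) - a = -a + (-176 + a)*(265 + Q))
-v(875, 813) = -(-46640 - 176*813 + 264*875 + 813*875) = -(-46640 - 143088 + 231000 + 711375) = -1*752647 = -752647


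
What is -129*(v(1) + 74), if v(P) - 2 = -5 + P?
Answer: -9288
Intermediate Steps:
v(P) = -3 + P (v(P) = 2 + (-5 + P) = -3 + P)
-129*(v(1) + 74) = -129*((-3 + 1) + 74) = -129*(-2 + 74) = -129*72 = -9288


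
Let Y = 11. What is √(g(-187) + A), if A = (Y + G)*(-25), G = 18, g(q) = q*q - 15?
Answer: √34229 ≈ 185.01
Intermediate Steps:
g(q) = -15 + q² (g(q) = q² - 15 = -15 + q²)
A = -725 (A = (11 + 18)*(-25) = 29*(-25) = -725)
√(g(-187) + A) = √((-15 + (-187)²) - 725) = √((-15 + 34969) - 725) = √(34954 - 725) = √34229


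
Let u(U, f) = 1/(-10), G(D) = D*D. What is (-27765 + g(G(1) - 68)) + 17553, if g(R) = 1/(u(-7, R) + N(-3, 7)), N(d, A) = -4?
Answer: -418702/41 ≈ -10212.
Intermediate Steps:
G(D) = D**2
u(U, f) = -1/10 (u(U, f) = 1*(-1/10) = -1/10)
g(R) = -10/41 (g(R) = 1/(-1/10 - 4) = 1/(-41/10) = -10/41)
(-27765 + g(G(1) - 68)) + 17553 = (-27765 - 10/41) + 17553 = -1138375/41 + 17553 = -418702/41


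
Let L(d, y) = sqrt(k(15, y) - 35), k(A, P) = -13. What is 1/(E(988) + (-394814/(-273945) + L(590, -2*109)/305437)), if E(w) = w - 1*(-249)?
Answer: 176949510029887297950555/219141566425552638934753921 - 1871165980797300*I*sqrt(3)/219141566425552638934753921 ≈ 0.00080747 - 1.4789e-11*I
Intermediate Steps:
E(w) = 249 + w (E(w) = w + 249 = 249 + w)
L(d, y) = 4*I*sqrt(3) (L(d, y) = sqrt(-13 - 35) = sqrt(-48) = 4*I*sqrt(3))
1/(E(988) + (-394814/(-273945) + L(590, -2*109)/305437)) = 1/((249 + 988) + (-394814/(-273945) + (4*I*sqrt(3))/305437)) = 1/(1237 + (-394814*(-1/273945) + (4*I*sqrt(3))*(1/305437))) = 1/(1237 + (56402/39135 + 4*I*sqrt(3)/305437)) = 1/(48466397/39135 + 4*I*sqrt(3)/305437)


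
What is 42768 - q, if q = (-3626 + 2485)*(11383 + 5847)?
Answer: 19702198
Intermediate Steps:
q = -19659430 (q = -1141*17230 = -19659430)
42768 - q = 42768 - 1*(-19659430) = 42768 + 19659430 = 19702198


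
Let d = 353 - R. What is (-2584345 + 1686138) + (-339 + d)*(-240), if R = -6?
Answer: -903007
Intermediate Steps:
d = 359 (d = 353 - 1*(-6) = 353 + 6 = 359)
(-2584345 + 1686138) + (-339 + d)*(-240) = (-2584345 + 1686138) + (-339 + 359)*(-240) = -898207 + 20*(-240) = -898207 - 4800 = -903007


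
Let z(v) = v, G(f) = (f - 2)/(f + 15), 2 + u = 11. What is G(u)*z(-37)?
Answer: -259/24 ≈ -10.792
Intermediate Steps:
u = 9 (u = -2 + 11 = 9)
G(f) = (-2 + f)/(15 + f)
G(u)*z(-37) = ((-2 + 9)/(15 + 9))*(-37) = (7/24)*(-37) = -259/24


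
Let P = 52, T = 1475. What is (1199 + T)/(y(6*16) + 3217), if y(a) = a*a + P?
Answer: 2674/12485 ≈ 0.21418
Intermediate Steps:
y(a) = 52 + a**2 (y(a) = a*a + 52 = a**2 + 52 = 52 + a**2)
(1199 + T)/(y(6*16) + 3217) = (1199 + 1475)/((52 + (6*16)**2) + 3217) = 2674/((52 + 96**2) + 3217) = 2674/((52 + 9216) + 3217) = 2674/(9268 + 3217) = 2674/12485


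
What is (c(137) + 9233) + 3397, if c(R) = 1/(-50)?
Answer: 631499/50 ≈ 12630.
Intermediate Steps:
c(R) = -1/50
(c(137) + 9233) + 3397 = (-1/50 + 9233) + 3397 = 461649/50 + 3397 = 631499/50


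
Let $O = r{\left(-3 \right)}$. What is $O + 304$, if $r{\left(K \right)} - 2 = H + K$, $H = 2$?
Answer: $305$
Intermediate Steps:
$r{\left(K \right)} = 4 + K$ ($r{\left(K \right)} = 2 + \left(2 + K\right) = 4 + K$)
$O = 1$ ($O = 4 - 3 = 1$)
$O + 304 = 1 + 304 = 305$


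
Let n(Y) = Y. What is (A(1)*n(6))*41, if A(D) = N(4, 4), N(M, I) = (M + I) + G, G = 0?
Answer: 1968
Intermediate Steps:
N(M, I) = I + M (N(M, I) = (M + I) + 0 = (I + M) + 0 = I + M)
A(D) = 8 (A(D) = 4 + 4 = 8)
(A(1)*n(6))*41 = (8*6)*41 = 48*41 = 1968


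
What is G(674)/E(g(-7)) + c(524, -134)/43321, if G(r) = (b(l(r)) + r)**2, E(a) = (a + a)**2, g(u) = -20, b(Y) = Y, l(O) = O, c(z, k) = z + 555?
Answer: 4920030549/4332100 ≈ 1135.7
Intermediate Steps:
c(z, k) = 555 + z
E(a) = 4*a**2 (E(a) = (2*a)**2 = 4*a**2)
G(r) = 4*r**2 (G(r) = (r + r)**2 = (2*r)**2 = 4*r**2)
G(674)/E(g(-7)) + c(524, -134)/43321 = (4*674**2)/((4*(-20)**2)) + (555 + 524)/43321 = (4*454276)/((4*400)) + 1079*(1/43321) = 1817104/1600 + 1079/43321 = 1817104*(1/1600) + 1079/43321 = 113569/100 + 1079/43321 = 4920030549/4332100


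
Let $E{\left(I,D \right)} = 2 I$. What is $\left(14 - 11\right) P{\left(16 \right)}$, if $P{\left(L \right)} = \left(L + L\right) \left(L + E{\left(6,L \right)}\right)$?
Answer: $2688$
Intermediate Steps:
$P{\left(L \right)} = 2 L \left(12 + L\right)$ ($P{\left(L \right)} = \left(L + L\right) \left(L + 2 \cdot 6\right) = 2 L \left(L + 12\right) = 2 L \left(12 + L\right)$)
$\left(14 - 11\right) P{\left(16 \right)} = \left(14 - 11\right) 2 \cdot 16 \left(12 + 16\right) = \left(14 - 11\right) 2 \cdot 16 \cdot 28 = 3 \cdot 896 = 2688$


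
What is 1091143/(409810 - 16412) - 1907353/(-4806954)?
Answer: 1498855765979/472761522423 ≈ 3.1704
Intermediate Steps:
1091143/(409810 - 16412) - 1907353/(-4806954) = 1091143/393398 - 1907353*(-1/4806954) = 1091143*(1/393398) + 1907353/4806954 = 1091143/393398 + 1907353/4806954 = 1498855765979/472761522423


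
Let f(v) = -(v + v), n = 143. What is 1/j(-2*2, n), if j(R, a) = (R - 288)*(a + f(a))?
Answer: 1/41756 ≈ 2.3949e-5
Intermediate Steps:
f(v) = -2*v
j(R, a) = -a*(-288 + R) (j(R, a) = (R - 288)*(a - 2*a) = (-288 + R)*(-a) = -a*(-288 + R))
1/j(-2*2, n) = 1/(143*(288 - (-2)*2)) = 1/(143*(288 - 1*(-4))) = 1/(143*(288 + 4)) = 1/(143*292) = 1/41756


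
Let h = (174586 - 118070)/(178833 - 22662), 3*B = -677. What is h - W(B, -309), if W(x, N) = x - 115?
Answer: 53258770/156171 ≈ 341.03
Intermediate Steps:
B = -677/3 (B = (⅓)*(-677) = -677/3 ≈ -225.67)
h = 56516/156171 ≈ 0.36189
W(x, N) = -115 + x
h - W(B, -309) = 56516/156171 - (-115 - 677/3) = 56516/156171 - 1*(-1022/3) = 56516/156171 + 1022/3 = 53258770/156171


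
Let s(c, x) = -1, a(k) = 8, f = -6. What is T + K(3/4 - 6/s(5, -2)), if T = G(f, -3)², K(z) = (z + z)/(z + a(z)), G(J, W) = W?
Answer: 585/59 ≈ 9.9153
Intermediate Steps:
K(z) = 2*z/(8 + z) (K(z) = (z + z)/(z + 8) = (2*z)/(8 + z) = 2*z/(8 + z))
T = 9 (T = (-3)² = 9)
T + K(3/4 - 6/s(5, -2)) = 9 + 2*(3/4 - 6/(-1))/(8 + (3/4 - 6/(-1))) = 9 + 2*(3*(¼) - 6*(-1))/(8 + (3*(¼) - 6*(-1))) = 9 + 2*(¾ + 6)/(8 + (¾ + 6)) = 9 + 2*(27/4)/(8 + 27/4) = 9 + 2*(27/4)/(59/4) = 9 + 2*(27/4)*(4/59) = 9 + 54/59 = 585/59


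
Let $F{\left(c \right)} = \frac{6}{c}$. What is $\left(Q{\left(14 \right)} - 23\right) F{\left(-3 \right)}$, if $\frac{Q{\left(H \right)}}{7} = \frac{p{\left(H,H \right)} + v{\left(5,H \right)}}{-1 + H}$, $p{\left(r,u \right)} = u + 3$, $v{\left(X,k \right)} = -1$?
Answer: $\frac{374}{13} \approx 28.769$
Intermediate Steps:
$p{\left(r,u \right)} = 3 + u$
$Q{\left(H \right)} = \frac{7 \left(2 + H\right)}{-1 + H}$ ($Q{\left(H \right)} = 7 \frac{\left(3 + H\right) - 1}{-1 + H} = 7 \frac{2 + H}{-1 + H} = \frac{7 \left(2 + H\right)}{-1 + H}$)
$\left(Q{\left(14 \right)} - 23\right) F{\left(-3 \right)} = \left(\frac{7 \left(2 + 14\right)}{-1 + 14} - 23\right) \frac{6}{-3} = \left(7 \cdot \frac{1}{13} \cdot 16 - 23\right) 6 \left(- \frac{1}{3}\right) = \left(7 \cdot \frac{1}{13} \cdot 16 - 23\right) \left(-2\right) = \left(\frac{112}{13} - 23\right) \left(-2\right) = \left(- \frac{187}{13}\right) \left(-2\right) = \frac{374}{13}$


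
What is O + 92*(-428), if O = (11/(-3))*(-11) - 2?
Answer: -118013/3 ≈ -39338.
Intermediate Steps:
O = 115/3 (O = (11*(-⅓))*(-11) - 2 = -11/3*(-11) - 2 = 121/3 - 2 = 115/3 ≈ 38.333)
O + 92*(-428) = 115/3 + 92*(-428) = 115/3 - 39376 = -118013/3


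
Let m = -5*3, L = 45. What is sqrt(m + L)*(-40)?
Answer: -40*sqrt(30) ≈ -219.09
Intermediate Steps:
m = -15
sqrt(m + L)*(-40) = sqrt(-15 + 45)*(-40) = sqrt(30)*(-40) = -40*sqrt(30)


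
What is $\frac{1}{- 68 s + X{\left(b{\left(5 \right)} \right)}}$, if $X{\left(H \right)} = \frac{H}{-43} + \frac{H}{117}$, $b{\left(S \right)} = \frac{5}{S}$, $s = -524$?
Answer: $\frac{5031}{179264518} \approx 2.8065 \cdot 10^{-5}$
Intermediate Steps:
$X{\left(H \right)} = - \frac{74 H}{5031}$ ($X{\left(H \right)} = H \left(- \frac{1}{43}\right) + H \frac{1}{117} = - \frac{H}{43} + \frac{H}{117} = - \frac{74 H}{5031}$)
$\frac{1}{- 68 s + X{\left(b{\left(5 \right)} \right)}} = \frac{1}{\left(-68\right) \left(-524\right) - \frac{74 \cdot \frac{5}{5}}{5031}} = \frac{1}{35632 - \frac{74 \cdot 5 \cdot \frac{1}{5}}{5031}} = \frac{1}{35632 - \frac{74}{5031}} = \frac{1}{\frac{179264518}{5031}} = \frac{5031}{179264518}$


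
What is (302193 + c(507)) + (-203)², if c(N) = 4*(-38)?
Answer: 343250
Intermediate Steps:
c(N) = -152
(302193 + c(507)) + (-203)² = (302193 - 152) + (-203)² = 302041 + 41209 = 343250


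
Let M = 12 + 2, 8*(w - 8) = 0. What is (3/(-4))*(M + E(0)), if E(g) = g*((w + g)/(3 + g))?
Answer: -21/2 ≈ -10.500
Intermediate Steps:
w = 8 (w = 8 + (1/8)*0 = 8 + 0 = 8)
M = 14
E(g) = g*(8 + g)/(3 + g) (E(g) = g*((8 + g)/(3 + g)) = g*(8 + g)/(3 + g))
(3/(-4))*(M + E(0)) = (3/(-4))*(14 + 0*(8 + 0)/(3 + 0)) = (3*(-1/4))*(14 + 0*8/3) = -3*(14 + 0*(1/3)*8)/4 = -3*(14 + 0)/4 = -3/4*14 = -21/2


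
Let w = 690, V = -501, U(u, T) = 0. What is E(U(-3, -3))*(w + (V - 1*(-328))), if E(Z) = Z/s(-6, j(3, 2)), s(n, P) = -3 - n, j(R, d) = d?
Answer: 0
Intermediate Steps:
E(Z) = Z/3 (E(Z) = Z/(-3 - 1*(-6)) = Z/(-3 + 6) = Z/3)
E(U(-3, -3))*(w + (V - 1*(-328))) = ((⅓)*0)*(690 + (-501 - 1*(-328))) = 0*(690 + (-501 + 328)) = 0*(690 - 173) = 0*517 = 0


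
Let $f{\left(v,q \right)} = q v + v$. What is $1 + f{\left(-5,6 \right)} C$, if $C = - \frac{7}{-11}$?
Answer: $- \frac{234}{11} \approx -21.273$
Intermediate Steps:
$C = \frac{7}{11}$ ($C = \left(-7\right) \left(- \frac{1}{11}\right) = \frac{7}{11} \approx 0.63636$)
$f{\left(v,q \right)} = v + q v$
$1 + f{\left(-5,6 \right)} C = 1 + - 5 \left(1 + 6\right) \frac{7}{11} = 1 + \left(-5\right) 7 \cdot \frac{7}{11} = 1 - \frac{245}{11} = - \frac{234}{11}$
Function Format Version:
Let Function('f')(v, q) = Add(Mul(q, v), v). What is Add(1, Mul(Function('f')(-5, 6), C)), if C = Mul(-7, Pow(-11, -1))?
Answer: Rational(-234, 11) ≈ -21.273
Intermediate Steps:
C = Rational(7, 11) (C = Mul(-7, Rational(-1, 11)) = Rational(7, 11) ≈ 0.63636)
Function('f')(v, q) = Add(v, Mul(q, v))
Add(1, Mul(Function('f')(-5, 6), C)) = Add(1, Mul(Mul(-5, Add(1, 6)), Rational(7, 11))) = Add(1, Mul(Mul(-5, 7), Rational(7, 11))) = Add(1, Mul(-35, Rational(7, 11))) = Add(1, Rational(-245, 11)) = Rational(-234, 11)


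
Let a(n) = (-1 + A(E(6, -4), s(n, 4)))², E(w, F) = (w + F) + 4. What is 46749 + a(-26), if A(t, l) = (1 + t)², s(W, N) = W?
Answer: 49053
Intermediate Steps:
E(w, F) = 4 + F + w (E(w, F) = (F + w) + 4 = 4 + F + w)
a(n) = 2304 (a(n) = (-1 + (1 + (4 - 4 + 6))²)² = (-1 + (1 + 6)²)² = (-1 + 7²)² = (-1 + 49)² = 48² = 2304)
46749 + a(-26) = 46749 + 2304 = 49053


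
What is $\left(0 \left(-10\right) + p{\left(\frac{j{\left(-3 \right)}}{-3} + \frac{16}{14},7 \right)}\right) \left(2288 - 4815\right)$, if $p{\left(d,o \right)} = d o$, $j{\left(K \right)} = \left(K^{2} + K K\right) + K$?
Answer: $68229$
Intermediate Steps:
$j{\left(K \right)} = K + 2 K^{2}$ ($j{\left(K \right)} = \left(K^{2} + K^{2}\right) + K = 2 K^{2} + K = K + 2 K^{2}$)
$\left(0 \left(-10\right) + p{\left(\frac{j{\left(-3 \right)}}{-3} + \frac{16}{14},7 \right)}\right) \left(2288 - 4815\right) = \left(0 \left(-10\right) + \left(\frac{\left(-3\right) \left(1 + 2 \left(-3\right)\right)}{-3} + \frac{16}{14}\right) 7\right) \left(2288 - 4815\right) = \left(0 + \left(- 3 \left(1 - 6\right) \left(- \frac{1}{3}\right) + 16 \cdot \frac{1}{14}\right) 7\right) \left(-2527\right) = \left(0 + \left(\left(-3\right) \left(-5\right) \left(- \frac{1}{3}\right) + \frac{8}{7}\right) 7\right) \left(-2527\right) = \left(0 + \left(15 \left(- \frac{1}{3}\right) + \frac{8}{7}\right) 7\right) \left(-2527\right) = \left(0 + \left(-5 + \frac{8}{7}\right) 7\right) \left(-2527\right) = \left(0 - 27\right) \left(-2527\right) = \left(-27\right) \left(-2527\right) = 68229$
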